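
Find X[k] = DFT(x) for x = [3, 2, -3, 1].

X[k] = Σ(n=0 to 3) x[n] · ω_4^(nk)
where ω_4 = e^(-2πi/4)

Computing each X[k]:
X[0] = 3
X[1] = 6-1i
X[2] = -3
X[3] = 6+1i

X = [3, 6-1i, -3, 6+1i]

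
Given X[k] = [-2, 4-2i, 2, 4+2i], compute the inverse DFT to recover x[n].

x[n] = (1/4) Σ(k=0 to 3) X[k] · e^(2πikn/4)

Computing each x[n]:
x[0] = 2
x[1] = 0
x[2] = -2
x[3] = -2

x = [2, 0, -2, -2]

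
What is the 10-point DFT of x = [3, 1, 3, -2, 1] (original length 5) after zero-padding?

Original 5-point DFT: [6, 2.8090-2.9389i, 1.6910+4.7553i, 1.6910-4.7553i, 2.8090+2.9389i]
Zero-padded 10-point DFT provides frequency interpolation.

DFT_10([x, 0, ...]) = [6, 4.5451-2.1266i, 2.8090-2.9389i, -1.0451-1.3143i, 1.6910+4.7553i, 8, 1.6910-4.7553i, -1.0451+1.3143i, 2.8090+2.9389i, 4.5451+2.1266i]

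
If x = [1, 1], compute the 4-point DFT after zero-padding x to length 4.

Original 2-point DFT: [2, 0]
Zero-padded 4-point DFT provides frequency interpolation.

DFT_4([x, 0, ...]) = [2, 1-1i, 0, 1+1i]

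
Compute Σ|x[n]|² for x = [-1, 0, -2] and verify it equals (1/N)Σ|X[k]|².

Time domain:
Σ|x[n]|² = |-1|² + |0|² + |-2|² = 5.0000

Frequency domain:
(1/3)Σ|X[k]|² = (1/3)(|-3|² + |-1.7321i|² + |1.7321i|²) = (1/3)·15.0000 = 5.0000

Both sides agree, confirming Parseval's theorem.

Σ|x[n]|² = (1/N)Σ|X[k]|² = 5.0000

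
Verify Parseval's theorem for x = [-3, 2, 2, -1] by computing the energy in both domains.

Time domain:
Σ|x[n]|² = |-3|² + |2|² + |2|² + |-1|² = 18.0000

Frequency domain:
(1/4)Σ|X[k]|² = (1/4)(|0|² + |-5-3i|² + |-2|² + |-5+3i|²) = (1/4)·72.0000 = 18.0000

Both sides agree, confirming Parseval's theorem.

Σ|x[n]|² = (1/N)Σ|X[k]|² = 18.0000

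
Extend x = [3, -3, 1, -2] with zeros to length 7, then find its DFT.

Original 4-point DFT: [-1, 2+1i, 9, 2-1i]
Zero-padded 7-point DFT provides frequency interpolation.

DFT_7([x, 0, ...]) = [-1, 2.7089+2.2383i, 1.5196+1.7950i, 6.7714+4.0333i, 6.7714-4.0333i, 1.5196-1.7950i, 2.7089-2.2383i]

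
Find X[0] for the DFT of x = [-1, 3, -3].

X[0] = Σ(n=0 to 2) x[n] · ω_3^0 = Σ x[n]
= (-1) + (3) + (-3)

X[0] = -1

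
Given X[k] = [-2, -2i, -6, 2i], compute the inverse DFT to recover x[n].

x[n] = (1/4) Σ(k=0 to 3) X[k] · e^(2πikn/4)

Computing each x[n]:
x[0] = -2
x[1] = 2
x[2] = -2
x[3] = 0

x = [-2, 2, -2, 0]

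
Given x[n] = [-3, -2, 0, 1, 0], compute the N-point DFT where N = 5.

X[k] = Σ(n=0 to 4) x[n] · ω_5^(nk)
where ω_5 = e^(-2πi/5)

Computing each X[k]:
X[0] = -4
X[1] = -4.4271+2.4899i
X[2] = -1.0729+0.2245i
X[3] = -1.0729-0.2245i
X[4] = -4.4271-2.4899i

X = [-4, -4.4271+2.4899i, -1.0729+0.2245i, -1.0729-0.2245i, -4.4271-2.4899i]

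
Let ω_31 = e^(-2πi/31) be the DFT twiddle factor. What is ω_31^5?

ω_31^5 = e^(-2πi·5/31)
= cos(-2π·5/31) + i·sin(-2π·5/31)
= cos(-10π/31) + i·sin(-10π/31)

ω_31^5 = cos(-10π/31) + i·sin(-10π/31) = 0.5290-0.8486i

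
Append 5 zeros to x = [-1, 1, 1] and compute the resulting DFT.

Original 3-point DFT: [1, -2, -2]
Zero-padded 8-point DFT provides frequency interpolation.

DFT_8([x, 0, ...]) = [1, -0.2929-1.7071i, -2-1i, -1.7071+0.2929i, -1, -1.7071-0.2929i, -2+1i, -0.2929+1.7071i]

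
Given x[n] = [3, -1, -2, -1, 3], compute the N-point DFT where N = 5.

X[k] = Σ(n=0 to 4) x[n] · ω_5^(nk)
where ω_5 = e^(-2πi/5)

Computing each X[k]:
X[0] = 2
X[1] = 6.0451+4.3920i
X[2] = 0.4549+1.4001i
X[3] = 0.4549-1.4001i
X[4] = 6.0451-4.3920i

X = [2, 6.0451+4.3920i, 0.4549+1.4001i, 0.4549-1.4001i, 6.0451-4.3920i]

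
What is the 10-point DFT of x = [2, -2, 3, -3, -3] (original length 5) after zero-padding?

Original 5-point DFT: [-3, 0.4549-4.4778i, 6.0451+5.1186i, 6.0451-5.1186i, 0.4549+4.4778i]
Zero-padded 10-point DFT provides frequency interpolation.

DFT_10([x, 0, ...]) = [-3, 4.6631+2.9389i, 0.4549-4.4778i, -3.1631+4.7553i, 6.0451+5.1186i, 7, 6.0451-5.1186i, -3.1631-4.7553i, 0.4549+4.4778i, 4.6631-2.9389i]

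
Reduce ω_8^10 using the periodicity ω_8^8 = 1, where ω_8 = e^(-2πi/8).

Since ω_8^8 = 1, powers reduce modulo 8.
10 mod 8 = 2
So ω_8^10 = ω_8^2 = e^(-2πi·2/8)

ω_8^10 = ω_8^2 = -1i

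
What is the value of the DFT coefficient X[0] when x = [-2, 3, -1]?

X[0] = Σ(n=0 to 2) x[n] · ω_3^0 = Σ x[n]
= (-2) + (3) + (-1)

X[0] = 0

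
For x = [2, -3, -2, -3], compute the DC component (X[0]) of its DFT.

X[0] = Σ(n=0 to 3) x[n] · ω_4^0 = Σ x[n]
= (2) + (-3) + (-2) + (-3)

X[0] = -6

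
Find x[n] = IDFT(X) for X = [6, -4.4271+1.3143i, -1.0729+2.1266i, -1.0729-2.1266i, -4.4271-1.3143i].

x[n] = (1/5) Σ(k=0 to 4) X[k] · e^(2πikn/5)

Computing each x[n]:
x[0] = -1
x[1] = 0
x[2] = 3
x[3] = 2
x[4] = 2

x = [-1, 0, 3, 2, 2]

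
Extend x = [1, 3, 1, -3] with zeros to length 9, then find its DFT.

Original 4-point DFT: [2, -6i, 2, 6i]
Zero-padded 9-point DFT provides frequency interpolation.

DFT_9([x, 0, ...]) = [2, 4.9718-0.3151i, 2.0813-5.8945i, -4.0000-1.7321i, 0.4470+2.2148i, 0.4470-2.2148i, -4.0000+1.7321i, 2.0813+5.8945i, 4.9718+0.3151i]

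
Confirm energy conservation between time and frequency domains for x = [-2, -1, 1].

Time domain:
Σ|x[n]|² = |-2|² + |-1|² + |1|² = 6.0000

Frequency domain:
(1/3)Σ|X[k]|² = (1/3)(|-2|² + |-2.0000+1.7321i|² + |-2.0000-1.7321i|²) = (1/3)·18.0000 = 6.0000

Both sides agree, confirming Parseval's theorem.

Σ|x[n]|² = (1/N)Σ|X[k]|² = 6.0000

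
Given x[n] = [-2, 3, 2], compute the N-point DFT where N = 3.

X[k] = Σ(n=0 to 2) x[n] · ω_3^(nk)
where ω_3 = e^(-2πi/3)

Computing each X[k]:
X[0] = 3
X[1] = -4.5000-0.8660i
X[2] = -4.5000+0.8660i

X = [3, -4.5000-0.8660i, -4.5000+0.8660i]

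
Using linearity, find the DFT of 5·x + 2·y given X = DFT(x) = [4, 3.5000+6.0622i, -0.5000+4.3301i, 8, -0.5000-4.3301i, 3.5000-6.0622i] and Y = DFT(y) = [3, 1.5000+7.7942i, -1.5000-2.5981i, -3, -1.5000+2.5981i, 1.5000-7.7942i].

By linearity: DFT(5x + 2y) = 5·DFT(x) + 2·DFT(y)
= 5·[4, 3.5000+6.0622i, -0.5000+4.3301i, 8, -0.5000-4.3301i, 3.5000-6.0622i] + 2·[3, 1.5000+7.7942i, -1.5000-2.5981i, -3, -1.5000+2.5981i, 1.5000-7.7942i]

Computing element-wise:
Z[0] = 5·(4) + 2·(3) = 26
Z[1] = 5·(3.5000+6.0622i) + 2·(1.5000+7.7942i) = 20.5000+45.8994i
Z[2] = 5·(-0.5000+4.3301i) + 2·(-1.5000-2.5981i) = -5.5000+16.4543i
Z[3] = 5·(8) + 2·(-3) = 34
Z[4] = 5·(-0.5000-4.3301i) + 2·(-1.5000+2.5981i) = -5.5000-16.4543i
Z[5] = 5·(3.5000-6.0622i) + 2·(1.5000-7.7942i) = 20.5000-45.8994i

DFT(5x + 2y) = 5·X + 2·Y = [26, 20.5000+45.8994i, -5.5000+16.4543i, 34, -5.5000-16.4543i, 20.5000-45.8994i]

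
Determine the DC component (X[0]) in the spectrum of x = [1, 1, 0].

X[0] = Σ(n=0 to 2) x[n] · ω_3^0 = Σ x[n]
= (1) + (1) + (0)

X[0] = 2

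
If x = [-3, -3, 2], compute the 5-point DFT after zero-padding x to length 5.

Original 3-point DFT: [-4, -2.5000+4.3301i, -2.5000-4.3301i]
Zero-padded 5-point DFT provides frequency interpolation.

DFT_5([x, 0, ...]) = [-4, -5.5451+1.6776i, 0.0451+3.6655i, 0.0451-3.6655i, -5.5451-1.6776i]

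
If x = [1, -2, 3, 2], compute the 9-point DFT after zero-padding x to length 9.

Original 4-point DFT: [4, -2+4i, 4, -2-4i]
Zero-padded 9-point DFT provides frequency interpolation.

DFT_9([x, 0, ...]) = [4, -1.0111-3.4009i, -3.1664+2.6756i, 2.5000+4.3301i, 4.1775+0.8804i, 4.1775-0.8804i, 2.5000-4.3301i, -3.1664-2.6756i, -1.0111+3.4009i]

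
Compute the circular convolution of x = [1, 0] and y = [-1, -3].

(x ⊛ y)[n] = Σ(m=0 to 1) x[m] · y[(n-m) mod 2]

Computing each output sample:
(x ⊛ y)[0] = -1
(x ⊛ y)[1] = -3

x ⊛ y = [-1, -3]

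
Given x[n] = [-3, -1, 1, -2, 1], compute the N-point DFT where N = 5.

X[k] = Σ(n=0 to 4) x[n] · ω_5^(nk)
where ω_5 = e^(-2πi/5)

Computing each X[k]:
X[0] = -4
X[1] = -2.1910+0.1388i
X[2] = -3.3090+4.0287i
X[3] = -3.3090-4.0287i
X[4] = -2.1910-0.1388i

X = [-4, -2.1910+0.1388i, -3.3090+4.0287i, -3.3090-4.0287i, -2.1910-0.1388i]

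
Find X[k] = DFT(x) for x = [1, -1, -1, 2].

X[k] = Σ(n=0 to 3) x[n] · ω_4^(nk)
where ω_4 = e^(-2πi/4)

Computing each X[k]:
X[0] = 1
X[1] = 2+3i
X[2] = -1
X[3] = 2-3i

X = [1, 2+3i, -1, 2-3i]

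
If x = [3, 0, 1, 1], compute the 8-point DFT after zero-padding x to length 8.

Original 4-point DFT: [5, 2+1i, 3, 2-1i]
Zero-padded 8-point DFT provides frequency interpolation.

DFT_8([x, 0, ...]) = [5, 2.2929-1.7071i, 2+1i, 3.7071+0.2929i, 3, 3.7071-0.2929i, 2-1i, 2.2929+1.7071i]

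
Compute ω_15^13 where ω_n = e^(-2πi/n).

ω_15^13 = e^(-2πi·13/15)
= cos(-2π·13/15) + i·sin(-2π·13/15)
= cos(-26π/15) + i·sin(-26π/15)

ω_15^13 = cos(-26π/15) + i·sin(-26π/15) = 0.6691+0.7431i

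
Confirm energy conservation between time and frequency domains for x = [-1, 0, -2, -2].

Time domain:
Σ|x[n]|² = |-1|² + |0|² + |-2|² + |-2|² = 9.0000

Frequency domain:
(1/4)Σ|X[k]|² = (1/4)(|-5|² + |1-2i|² + |-1|² + |1+2i|²) = (1/4)·36.0000 = 9.0000

Both sides agree, confirming Parseval's theorem.

Σ|x[n]|² = (1/N)Σ|X[k]|² = 9.0000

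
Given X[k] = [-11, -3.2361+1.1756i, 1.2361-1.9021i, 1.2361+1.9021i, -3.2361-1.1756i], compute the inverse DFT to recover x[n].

x[n] = (1/5) Σ(k=0 to 4) X[k] · e^(2πikn/5)

Computing each x[n]:
x[0] = -3
x[1] = -3
x[2] = -2
x[3] = 0
x[4] = -3

x = [-3, -3, -2, 0, -3]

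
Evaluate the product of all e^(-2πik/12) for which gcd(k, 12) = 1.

The primitive 12th roots of unity are ω_12^k for k coprime to 12: k ∈ {1, 5, 7, 11}
Their product equals the constant term of the cyclotomic polynomial Φ_12(x) up to sign.
For n ≥ 3, the product of all primitive nth roots of unity is 1. (For n=1 it is 1; for n=2 it is -1.)

1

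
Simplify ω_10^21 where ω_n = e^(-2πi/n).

Since ω_10^10 = 1, powers reduce modulo 10.
21 mod 10 = 1
So ω_10^21 = ω_10^1 = e^(-2πi·1/10)

ω_10^21 = ω_10^1 = 0.8090-0.5878i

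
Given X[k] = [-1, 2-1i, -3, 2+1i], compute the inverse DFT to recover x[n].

x[n] = (1/4) Σ(k=0 to 3) X[k] · e^(2πikn/4)

Computing each x[n]:
x[0] = 0
x[1] = 1
x[2] = -2
x[3] = 0

x = [0, 1, -2, 0]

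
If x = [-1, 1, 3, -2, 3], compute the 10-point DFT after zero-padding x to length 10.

Original 5-point DFT: [4, -0.5729-1.0368i, -3.9271+5.9309i, -3.9271-5.9309i, -0.5729+1.0368i]
Zero-padded 10-point DFT provides frequency interpolation.

DFT_10([x, 0, ...]) = [4, -1.0729-3.3022i, -0.5729-1.0368i, -4.4271-3.2164i, -3.9271+5.9309i, 6, -3.9271-5.9309i, -4.4271+3.2164i, -0.5729+1.0368i, -1.0729+3.3022i]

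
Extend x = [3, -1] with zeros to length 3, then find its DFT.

Original 2-point DFT: [2, 4]
Zero-padded 3-point DFT provides frequency interpolation.

DFT_3([x, 0, ...]) = [2, 3.5000+0.8660i, 3.5000-0.8660i]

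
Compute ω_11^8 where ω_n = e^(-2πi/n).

ω_11^8 = e^(-2πi·8/11)
= cos(-2π·8/11) + i·sin(-2π·8/11)
= cos(-16π/11) + i·sin(-16π/11)

ω_11^8 = cos(-16π/11) + i·sin(-16π/11) = -0.1423+0.9898i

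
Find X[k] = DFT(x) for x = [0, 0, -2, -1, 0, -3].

X[k] = Σ(n=0 to 5) x[n] · ω_6^(nk)
where ω_6 = e^(-2πi/6)

Computing each X[k]:
X[0] = -6
X[1] = 0.5000-0.8660i
X[2] = 1.5000-4.3301i
X[3] = 2
X[4] = 1.5000+4.3301i
X[5] = 0.5000+0.8660i

X = [-6, 0.5000-0.8660i, 1.5000-4.3301i, 2, 1.5000+4.3301i, 0.5000+0.8660i]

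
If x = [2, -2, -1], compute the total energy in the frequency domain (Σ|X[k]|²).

Parseval: Σ|x[n]|² = (1/N)Σ|X[k]|², so Σ|X[k]|² = N·Σ|x[n]|² = 3·9.0000

Σ|X[k]|² = N·Σ|x[n]|² = 3·9.0000 = 27.0000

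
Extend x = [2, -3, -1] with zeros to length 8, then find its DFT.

Original 3-point DFT: [-2, 4.0000+1.7321i, 4.0000-1.7321i]
Zero-padded 8-point DFT provides frequency interpolation.

DFT_8([x, 0, ...]) = [-2, -0.1213+3.1213i, 3+3i, 4.1213+1.1213i, 4, 4.1213-1.1213i, 3-3i, -0.1213-3.1213i]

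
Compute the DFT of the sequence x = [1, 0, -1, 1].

X[k] = Σ(n=0 to 3) x[n] · ω_4^(nk)
where ω_4 = e^(-2πi/4)

Computing each X[k]:
X[0] = 1
X[1] = 2+1i
X[2] = -1
X[3] = 2-1i

X = [1, 2+1i, -1, 2-1i]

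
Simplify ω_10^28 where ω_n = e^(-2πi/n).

Since ω_10^10 = 1, powers reduce modulo 10.
28 mod 10 = 8
So ω_10^28 = ω_10^8 = e^(-2πi·8/10)

ω_10^28 = ω_10^8 = 0.3090+0.9511i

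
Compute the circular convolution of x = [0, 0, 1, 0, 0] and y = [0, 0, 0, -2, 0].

(x ⊛ y)[n] = Σ(m=0 to 4) x[m] · y[(n-m) mod 5]

Computing each output sample:
(x ⊛ y)[0] = -2
(x ⊛ y)[1] = 0
(x ⊛ y)[2] = 0
(x ⊛ y)[3] = 0
(x ⊛ y)[4] = 0

x ⊛ y = [-2, 0, 0, 0, 0]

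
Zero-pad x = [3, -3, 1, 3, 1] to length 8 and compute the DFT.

Original 5-point DFT: [5, -0.8541+4.9798i, 5.8541+0.4490i, 5.8541-0.4490i, -0.8541-4.9798i]
Zero-padded 8-point DFT provides frequency interpolation.

DFT_8([x, 0, ...]) = [5, -2.2426-1.0000i, 3+6i, 6.2426+1.0000i, 5, 6.2426-1.0000i, 3-6i, -2.2426+1.0000i]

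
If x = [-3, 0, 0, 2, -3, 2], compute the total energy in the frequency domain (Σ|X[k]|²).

Parseval: Σ|x[n]|² = (1/N)Σ|X[k]|², so Σ|X[k]|² = N·Σ|x[n]|² = 6·26.0000

Σ|X[k]|² = N·Σ|x[n]|² = 6·26.0000 = 156.0000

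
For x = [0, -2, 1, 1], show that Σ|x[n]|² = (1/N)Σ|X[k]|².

Time domain:
Σ|x[n]|² = |0|² + |-2|² + |1|² + |1|² = 6.0000

Frequency domain:
(1/4)Σ|X[k]|² = (1/4)(|0|² + |-1+3i|² + |2|² + |-1-3i|²) = (1/4)·24.0000 = 6.0000

Both sides agree, confirming Parseval's theorem.

Σ|x[n]|² = (1/N)Σ|X[k]|² = 6.0000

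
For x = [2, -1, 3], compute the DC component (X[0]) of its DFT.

X[0] = Σ(n=0 to 2) x[n] · ω_3^0 = Σ x[n]
= (2) + (-1) + (3)

X[0] = 4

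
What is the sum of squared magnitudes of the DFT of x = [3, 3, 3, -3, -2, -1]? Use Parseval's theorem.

Parseval: Σ|x[n]|² = (1/N)Σ|X[k]|², so Σ|X[k]|² = N·Σ|x[n]|² = 6·41.0000

Σ|X[k]|² = N·Σ|x[n]|² = 6·41.0000 = 246.0000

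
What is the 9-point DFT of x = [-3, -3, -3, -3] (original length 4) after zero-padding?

Original 4-point DFT: [-12, 0, 0, 0]
Zero-padded 9-point DFT provides frequency interpolation.

DFT_9([x, 0, ...]) = [-12, -4.3191+7.4809i, 0.7981+1.3824i, -3, -0.9791+1.6958i, -0.9791-1.6958i, -3, 0.7981-1.3824i, -4.3191-7.4809i]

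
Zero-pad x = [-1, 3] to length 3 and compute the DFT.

Original 2-point DFT: [2, -4]
Zero-padded 3-point DFT provides frequency interpolation.

DFT_3([x, 0, ...]) = [2, -2.5000-2.5981i, -2.5000+2.5981i]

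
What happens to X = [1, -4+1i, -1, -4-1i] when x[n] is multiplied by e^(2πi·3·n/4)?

Modulation property: DFT(ω_4^(-3n)·x[n]) = X[(k-3) mod 4], so circularly shift X by 3 positions.

X[k-3] = [-4+1i, -1, -4-1i, 1]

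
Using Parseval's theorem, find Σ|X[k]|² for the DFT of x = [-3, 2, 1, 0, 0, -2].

Parseval: Σ|x[n]|² = (1/N)Σ|X[k]|², so Σ|X[k]|² = N·Σ|x[n]|² = 6·18.0000

Σ|X[k]|² = N·Σ|x[n]|² = 6·18.0000 = 108.0000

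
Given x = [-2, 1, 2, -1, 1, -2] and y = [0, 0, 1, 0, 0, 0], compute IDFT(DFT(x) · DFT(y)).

(x ⊛ y)[n] = Σ(m=0 to 5) x[m] · y[(n-m) mod 6]

Computing each output sample:
(x ⊛ y)[0] = 1
(x ⊛ y)[1] = -2
(x ⊛ y)[2] = -2
(x ⊛ y)[3] = 1
(x ⊛ y)[4] = 2
(x ⊛ y)[5] = -1

x ⊛ y = [1, -2, -2, 1, 2, -1]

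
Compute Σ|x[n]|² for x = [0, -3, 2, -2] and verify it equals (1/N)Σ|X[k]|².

Time domain:
Σ|x[n]|² = |0|² + |-3|² + |2|² + |-2|² = 17.0000

Frequency domain:
(1/4)Σ|X[k]|² = (1/4)(|-3|² + |-2+1i|² + |7|² + |-2-1i|²) = (1/4)·68.0000 = 17.0000

Both sides agree, confirming Parseval's theorem.

Σ|x[n]|² = (1/N)Σ|X[k]|² = 17.0000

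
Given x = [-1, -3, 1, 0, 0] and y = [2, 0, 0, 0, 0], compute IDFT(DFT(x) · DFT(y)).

(x ⊛ y)[n] = Σ(m=0 to 4) x[m] · y[(n-m) mod 5]

Computing each output sample:
(x ⊛ y)[0] = -2
(x ⊛ y)[1] = -6
(x ⊛ y)[2] = 2
(x ⊛ y)[3] = 0
(x ⊛ y)[4] = 0

x ⊛ y = [-2, -6, 2, 0, 0]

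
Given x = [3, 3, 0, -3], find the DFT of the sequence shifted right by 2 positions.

Time shift by 2: X_shifted[k] = ω_4^(2k) · X[k]
Shifted x = [0, -3, 3, 3]

DFT(x[n-2]) = [3, -3+6i, 3, -3-6i]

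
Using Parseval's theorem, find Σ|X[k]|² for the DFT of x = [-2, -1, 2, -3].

Parseval: Σ|x[n]|² = (1/N)Σ|X[k]|², so Σ|X[k]|² = N·Σ|x[n]|² = 4·18.0000

Σ|X[k]|² = N·Σ|x[n]|² = 4·18.0000 = 72.0000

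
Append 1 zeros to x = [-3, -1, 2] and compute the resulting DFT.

Original 3-point DFT: [-2, -3.5000+2.5981i, -3.5000-2.5981i]
Zero-padded 4-point DFT provides frequency interpolation.

DFT_4([x, 0, ...]) = [-2, -5+1i, 0, -5-1i]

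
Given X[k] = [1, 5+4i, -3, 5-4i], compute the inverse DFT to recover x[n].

x[n] = (1/4) Σ(k=0 to 3) X[k] · e^(2πikn/4)

Computing each x[n]:
x[0] = 2
x[1] = -1
x[2] = -3
x[3] = 3

x = [2, -1, -3, 3]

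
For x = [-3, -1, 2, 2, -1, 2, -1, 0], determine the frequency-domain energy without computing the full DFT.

Parseval: Σ|x[n]|² = (1/N)Σ|X[k]|², so Σ|X[k]|² = N·Σ|x[n]|² = 8·24.0000

Σ|X[k]|² = N·Σ|x[n]|² = 8·24.0000 = 192.0000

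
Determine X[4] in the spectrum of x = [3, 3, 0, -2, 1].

X[4] = Σ(n=0 to 4) x[n] · ω_5^(4n) where ω_5 = e^(-2πi/5)
= (3)·ω_5^0 + (3)·ω_5^4 + (0)·ω_5^8 + (-2)·ω_5^12 + (1)·ω_5^16

X[4] = 5.8541+3.0777i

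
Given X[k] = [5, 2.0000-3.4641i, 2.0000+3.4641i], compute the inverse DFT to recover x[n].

x[n] = (1/3) Σ(k=0 to 2) X[k] · e^(2πikn/3)

Computing each x[n]:
x[0] = 3
x[1] = 3
x[2] = -1

x = [3, 3, -1]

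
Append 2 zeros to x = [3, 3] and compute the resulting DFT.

Original 2-point DFT: [6, 0]
Zero-padded 4-point DFT provides frequency interpolation.

DFT_4([x, 0, ...]) = [6, 3-3i, 0, 3+3i]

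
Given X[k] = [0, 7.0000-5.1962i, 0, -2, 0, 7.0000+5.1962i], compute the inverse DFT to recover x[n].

x[n] = (1/6) Σ(k=0 to 5) X[k] · e^(2πikn/6)

Computing each x[n]:
x[0] = 2
x[1] = 3
x[2] = 0
x[3] = -2
x[4] = -3
x[5] = 0

x = [2, 3, 0, -2, -3, 0]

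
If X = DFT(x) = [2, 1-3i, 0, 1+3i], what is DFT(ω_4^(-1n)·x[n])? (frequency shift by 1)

Modulation property: DFT(ω_4^(-1n)·x[n]) = X[(k-1) mod 4], so circularly shift X by 1 positions.

X[k-1] = [1+3i, 2, 1-3i, 0]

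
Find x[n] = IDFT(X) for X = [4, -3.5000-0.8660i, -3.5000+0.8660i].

x[n] = (1/3) Σ(k=0 to 2) X[k] · e^(2πikn/3)

Computing each x[n]:
x[0] = -1
x[1] = 3
x[2] = 2

x = [-1, 3, 2]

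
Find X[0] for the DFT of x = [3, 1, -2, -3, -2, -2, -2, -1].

X[0] = Σ(n=0 to 7) x[n] · ω_8^0 = Σ x[n]
= (3) + (1) + (-2) + (-3) + (-2) + (-2) + (-2) + (-1)

X[0] = -8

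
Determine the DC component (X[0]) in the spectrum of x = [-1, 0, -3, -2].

X[0] = Σ(n=0 to 3) x[n] · ω_4^0 = Σ x[n]
= (-1) + (0) + (-3) + (-2)

X[0] = -6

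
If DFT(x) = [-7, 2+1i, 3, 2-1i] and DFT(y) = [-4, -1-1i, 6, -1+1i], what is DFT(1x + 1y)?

By linearity: DFT(1x + 1y) = 1·DFT(x) + 1·DFT(y)
= 1·[-7, 2+1i, 3, 2-1i] + 1·[-4, -1-1i, 6, -1+1i]

Computing element-wise:
Z[0] = 1·(-7) + 1·(-4) = -11
Z[1] = 1·(2+1i) + 1·(-1-1i) = 1
Z[2] = 1·(3) + 1·(6) = 9
Z[3] = 1·(2-1i) + 1·(-1+1i) = 1

DFT(1x + 1y) = 1·X + 1·Y = [-11, 1, 9, 1]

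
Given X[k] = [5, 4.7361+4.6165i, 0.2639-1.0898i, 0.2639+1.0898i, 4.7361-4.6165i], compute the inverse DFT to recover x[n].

x[n] = (1/5) Σ(k=0 to 4) X[k] · e^(2πikn/5)

Computing each x[n]:
x[0] = 3
x[1] = 0
x[2] = -2
x[3] = 1
x[4] = 3

x = [3, 0, -2, 1, 3]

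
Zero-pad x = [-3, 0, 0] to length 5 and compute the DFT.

Original 3-point DFT: [-3, -3, -3]
Zero-padded 5-point DFT provides frequency interpolation.

DFT_5([x, 0, ...]) = [-3, -3, -3, -3, -3]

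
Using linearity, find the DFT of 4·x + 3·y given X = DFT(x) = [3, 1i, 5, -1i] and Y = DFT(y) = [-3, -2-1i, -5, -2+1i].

By linearity: DFT(4x + 3y) = 4·DFT(x) + 3·DFT(y)
= 4·[3, 1i, 5, -1i] + 3·[-3, -2-1i, -5, -2+1i]

Computing element-wise:
Z[0] = 4·(3) + 3·(-3) = 3
Z[1] = 4·(1i) + 3·(-2-1i) = -6+1i
Z[2] = 4·(5) + 3·(-5) = 5
Z[3] = 4·(-1i) + 3·(-2+1i) = -6-1i

DFT(4x + 3y) = 4·X + 3·Y = [3, -6+1i, 5, -6-1i]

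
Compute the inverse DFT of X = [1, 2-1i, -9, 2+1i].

x[n] = (1/4) Σ(k=0 to 3) X[k] · e^(2πikn/4)

Computing each x[n]:
x[0] = -1
x[1] = 3
x[2] = -3
x[3] = 2

x = [-1, 3, -3, 2]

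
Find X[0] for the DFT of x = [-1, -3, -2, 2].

X[0] = Σ(n=0 to 3) x[n] · ω_4^0 = Σ x[n]
= (-1) + (-3) + (-2) + (2)

X[0] = -4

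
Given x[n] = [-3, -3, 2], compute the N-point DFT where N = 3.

X[k] = Σ(n=0 to 2) x[n] · ω_3^(nk)
where ω_3 = e^(-2πi/3)

Computing each X[k]:
X[0] = -4
X[1] = -2.5000+4.3301i
X[2] = -2.5000-4.3301i

X = [-4, -2.5000+4.3301i, -2.5000-4.3301i]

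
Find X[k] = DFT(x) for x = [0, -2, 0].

X[k] = Σ(n=0 to 2) x[n] · ω_3^(nk)
where ω_3 = e^(-2πi/3)

Computing each X[k]:
X[0] = -2
X[1] = 1.0000+1.7321i
X[2] = 1.0000-1.7321i

X = [-2, 1.0000+1.7321i, 1.0000-1.7321i]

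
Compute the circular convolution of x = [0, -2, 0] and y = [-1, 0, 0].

(x ⊛ y)[n] = Σ(m=0 to 2) x[m] · y[(n-m) mod 3]

Computing each output sample:
(x ⊛ y)[0] = 0
(x ⊛ y)[1] = 2
(x ⊛ y)[2] = 0

x ⊛ y = [0, 2, 0]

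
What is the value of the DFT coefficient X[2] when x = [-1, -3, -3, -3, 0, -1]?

X[2] = Σ(n=0 to 5) x[n] · ω_6^(2n) where ω_6 = e^(-2πi/6)
= (-1)·ω_6^0 + (-3)·ω_6^2 + (-3)·ω_6^4 + (-3)·ω_6^6 + (0)·ω_6^8 + (-1)·ω_6^10

X[2] = -0.5000-0.8660i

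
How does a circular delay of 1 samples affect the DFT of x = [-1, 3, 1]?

Time shift by 1: X_shifted[k] = ω_3^(1k) · X[k]
Shifted x = [1, -1, 3]

DFT(x[n-1]) = [3, 3.4641i, -3.4641i]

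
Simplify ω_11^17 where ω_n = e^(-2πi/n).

Since ω_11^11 = 1, powers reduce modulo 11.
17 mod 11 = 6
So ω_11^17 = ω_11^6 = e^(-2πi·6/11)

ω_11^17 = ω_11^6 = -0.9595+0.2817i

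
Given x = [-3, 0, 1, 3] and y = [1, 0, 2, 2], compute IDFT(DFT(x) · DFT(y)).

(x ⊛ y)[n] = Σ(m=0 to 3) x[m] · y[(n-m) mod 4]

Computing each output sample:
(x ⊛ y)[0] = -1
(x ⊛ y)[1] = 8
(x ⊛ y)[2] = 1
(x ⊛ y)[3] = -3

x ⊛ y = [-1, 8, 1, -3]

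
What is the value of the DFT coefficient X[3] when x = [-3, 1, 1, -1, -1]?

X[3] = Σ(n=0 to 4) x[n] · ω_5^(3n) where ω_5 = e^(-2πi/5)
= (-3)·ω_5^0 + (1)·ω_5^3 + (1)·ω_5^6 + (-1)·ω_5^9 + (-1)·ω_5^12

X[3] = -3.0000-0.7265i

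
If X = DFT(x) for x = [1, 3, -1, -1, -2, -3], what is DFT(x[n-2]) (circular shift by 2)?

Time shift by 2: X_shifted[k] = ω_6^(2k) · X[k]
Shifted x = [-2, -3, 1, 3, -1, -1]

DFT(x[n-2]) = [-3, -7, 3.0000+3.4641i, -1, 3.0000-3.4641i, -7]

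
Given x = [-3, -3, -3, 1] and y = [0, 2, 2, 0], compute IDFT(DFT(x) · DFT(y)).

(x ⊛ y)[n] = Σ(m=0 to 3) x[m] · y[(n-m) mod 4]

Computing each output sample:
(x ⊛ y)[0] = -4
(x ⊛ y)[1] = -4
(x ⊛ y)[2] = -12
(x ⊛ y)[3] = -12

x ⊛ y = [-4, -4, -12, -12]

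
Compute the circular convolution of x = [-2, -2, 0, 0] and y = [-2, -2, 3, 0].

(x ⊛ y)[n] = Σ(m=0 to 3) x[m] · y[(n-m) mod 4]

Computing each output sample:
(x ⊛ y)[0] = 4
(x ⊛ y)[1] = 8
(x ⊛ y)[2] = -2
(x ⊛ y)[3] = -6

x ⊛ y = [4, 8, -2, -6]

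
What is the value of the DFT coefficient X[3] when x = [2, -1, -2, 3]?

X[3] = Σ(n=0 to 3) x[n] · ω_4^(3n) where ω_4 = e^(-2πi/4)
= (2)·ω_4^0 + (-1)·ω_4^3 + (-2)·ω_4^6 + (3)·ω_4^9

X[3] = 4-4i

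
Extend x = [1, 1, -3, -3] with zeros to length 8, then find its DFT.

Original 4-point DFT: [-4, 4-4i, 0, 4+4i]
Zero-padded 8-point DFT provides frequency interpolation.

DFT_8([x, 0, ...]) = [-4, 3.8284+4.4142i, 4-4i, -1.8284-1.5858i, 0, -1.8284+1.5858i, 4+4i, 3.8284-4.4142i]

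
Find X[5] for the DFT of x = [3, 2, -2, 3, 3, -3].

X[5] = Σ(n=0 to 5) x[n] · ω_6^(5n) where ω_6 = e^(-2πi/6)
= (3)·ω_6^0 + (2)·ω_6^5 + (-2)·ω_6^10 + (3)·ω_6^15 + (3)·ω_6^20 + (-3)·ω_6^25

X[5] = -1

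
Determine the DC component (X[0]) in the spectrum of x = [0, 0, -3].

X[0] = Σ(n=0 to 2) x[n] · ω_3^0 = Σ x[n]
= (0) + (0) + (-3)

X[0] = -3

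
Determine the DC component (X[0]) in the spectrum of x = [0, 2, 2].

X[0] = Σ(n=0 to 2) x[n] · ω_3^0 = Σ x[n]
= (0) + (2) + (2)

X[0] = 4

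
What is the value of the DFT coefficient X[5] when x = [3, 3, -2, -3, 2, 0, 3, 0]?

X[5] = Σ(n=0 to 7) x[n] · ω_8^(5n) where ω_8 = e^(-2πi/8)
= (3)·ω_8^0 + (3)·ω_8^5 + (-2)·ω_8^10 + (-3)·ω_8^15 + (2)·ω_8^20 + (0)·ω_8^25 + (3)·ω_8^30 + (0)·ω_8^35

X[5] = -3.2426+5.0000i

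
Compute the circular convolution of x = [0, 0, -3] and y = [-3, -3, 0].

(x ⊛ y)[n] = Σ(m=0 to 2) x[m] · y[(n-m) mod 3]

Computing each output sample:
(x ⊛ y)[0] = 9
(x ⊛ y)[1] = 0
(x ⊛ y)[2] = 9

x ⊛ y = [9, 0, 9]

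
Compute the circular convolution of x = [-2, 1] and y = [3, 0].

(x ⊛ y)[n] = Σ(m=0 to 1) x[m] · y[(n-m) mod 2]

Computing each output sample:
(x ⊛ y)[0] = -6
(x ⊛ y)[1] = 3

x ⊛ y = [-6, 3]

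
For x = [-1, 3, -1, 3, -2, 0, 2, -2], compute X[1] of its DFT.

X[1] = Σ(n=0 to 7) x[n] · ω_8^(1n) where ω_8 = e^(-2πi/8)
= (-1)·ω_8^0 + (3)·ω_8^1 + (-1)·ω_8^2 + (3)·ω_8^3 + (-2)·ω_8^4 + (0)·ω_8^5 + (2)·ω_8^6 + (-2)·ω_8^7

X[1] = -0.4142-2.6569i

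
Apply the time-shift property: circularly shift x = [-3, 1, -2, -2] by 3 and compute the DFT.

Time shift by 3: X_shifted[k] = ω_4^(3k) · X[k]
Shifted x = [1, -2, -2, -3]

DFT(x[n-3]) = [-6, 3-1i, 4, 3+1i]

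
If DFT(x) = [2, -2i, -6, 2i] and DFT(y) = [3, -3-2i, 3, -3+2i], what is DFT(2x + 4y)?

By linearity: DFT(2x + 4y) = 2·DFT(x) + 4·DFT(y)
= 2·[2, -2i, -6, 2i] + 4·[3, -3-2i, 3, -3+2i]

Computing element-wise:
Z[0] = 2·(2) + 4·(3) = 16
Z[1] = 2·(-2i) + 4·(-3-2i) = -12-12i
Z[2] = 2·(-6) + 4·(3) = 0
Z[3] = 2·(2i) + 4·(-3+2i) = -12+12i

DFT(2x + 4y) = 2·X + 4·Y = [16, -12-12i, 0, -12+12i]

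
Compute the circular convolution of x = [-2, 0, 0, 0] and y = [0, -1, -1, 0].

(x ⊛ y)[n] = Σ(m=0 to 3) x[m] · y[(n-m) mod 4]

Computing each output sample:
(x ⊛ y)[0] = 0
(x ⊛ y)[1] = 2
(x ⊛ y)[2] = 2
(x ⊛ y)[3] = 0

x ⊛ y = [0, 2, 2, 0]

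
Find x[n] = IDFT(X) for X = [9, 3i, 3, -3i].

x[n] = (1/4) Σ(k=0 to 3) X[k] · e^(2πikn/4)

Computing each x[n]:
x[0] = 3
x[1] = 0
x[2] = 3
x[3] = 3

x = [3, 0, 3, 3]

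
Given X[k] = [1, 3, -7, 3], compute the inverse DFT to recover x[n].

x[n] = (1/4) Σ(k=0 to 3) X[k] · e^(2πikn/4)

Computing each x[n]:
x[0] = 0
x[1] = 2
x[2] = -3
x[3] = 2

x = [0, 2, -3, 2]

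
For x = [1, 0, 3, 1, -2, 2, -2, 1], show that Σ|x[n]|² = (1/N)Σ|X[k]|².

Time domain:
Σ|x[n]|² = |1|² + |0|² + |3|² + |1|² + |-2|² + |2|² + |-2|² + |1|² = 24.0000

Frequency domain:
(1/8)Σ|X[k]|² = (1/8)(|4|² + |1.5858-3.5858i|² + |-2|² + |4.4142+6.4142i|² + |-4|² + |4.4142-6.4142i|² + |-2|² + |1.5858+3.5858i|²) = (1/8)·192.0000 = 24.0000

Both sides agree, confirming Parseval's theorem.

Σ|x[n]|² = (1/N)Σ|X[k]|² = 24.0000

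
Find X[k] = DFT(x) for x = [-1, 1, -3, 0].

X[k] = Σ(n=0 to 3) x[n] · ω_4^(nk)
where ω_4 = e^(-2πi/4)

Computing each X[k]:
X[0] = -3
X[1] = 2-1i
X[2] = -5
X[3] = 2+1i

X = [-3, 2-1i, -5, 2+1i]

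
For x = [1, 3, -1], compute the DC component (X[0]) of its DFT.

X[0] = Σ(n=0 to 2) x[n] · ω_3^0 = Σ x[n]
= (1) + (3) + (-1)

X[0] = 3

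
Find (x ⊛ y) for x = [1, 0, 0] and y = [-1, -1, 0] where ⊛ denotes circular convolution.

(x ⊛ y)[n] = Σ(m=0 to 2) x[m] · y[(n-m) mod 3]

Computing each output sample:
(x ⊛ y)[0] = -1
(x ⊛ y)[1] = -1
(x ⊛ y)[2] = 0

x ⊛ y = [-1, -1, 0]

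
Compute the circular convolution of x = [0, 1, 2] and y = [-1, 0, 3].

(x ⊛ y)[n] = Σ(m=0 to 2) x[m] · y[(n-m) mod 3]

Computing each output sample:
(x ⊛ y)[0] = 3
(x ⊛ y)[1] = 5
(x ⊛ y)[2] = -2

x ⊛ y = [3, 5, -2]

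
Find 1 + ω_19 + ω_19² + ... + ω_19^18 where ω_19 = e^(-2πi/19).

Sum of all nth roots of unity equals 0 for n > 1 (geometric series with r ≠ 1).

0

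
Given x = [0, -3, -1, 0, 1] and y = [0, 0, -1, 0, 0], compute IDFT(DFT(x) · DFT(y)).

(x ⊛ y)[n] = Σ(m=0 to 4) x[m] · y[(n-m) mod 5]

Computing each output sample:
(x ⊛ y)[0] = 0
(x ⊛ y)[1] = -1
(x ⊛ y)[2] = 0
(x ⊛ y)[3] = 3
(x ⊛ y)[4] = 1

x ⊛ y = [0, -1, 0, 3, 1]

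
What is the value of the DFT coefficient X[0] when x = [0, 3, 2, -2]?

X[0] = Σ(n=0 to 3) x[n] · ω_4^0 = Σ x[n]
= (0) + (3) + (2) + (-2)

X[0] = 3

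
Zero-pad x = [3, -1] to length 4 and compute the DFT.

Original 2-point DFT: [2, 4]
Zero-padded 4-point DFT provides frequency interpolation.

DFT_4([x, 0, ...]) = [2, 3+1i, 4, 3-1i]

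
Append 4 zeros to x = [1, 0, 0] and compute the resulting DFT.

Original 3-point DFT: [1, 1, 1]
Zero-padded 7-point DFT provides frequency interpolation.

DFT_7([x, 0, ...]) = [1, 1, 1, 1, 1, 1, 1]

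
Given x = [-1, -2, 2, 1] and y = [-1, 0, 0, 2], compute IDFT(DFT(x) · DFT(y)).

(x ⊛ y)[n] = Σ(m=0 to 3) x[m] · y[(n-m) mod 4]

Computing each output sample:
(x ⊛ y)[0] = -3
(x ⊛ y)[1] = 6
(x ⊛ y)[2] = 0
(x ⊛ y)[3] = -3

x ⊛ y = [-3, 6, 0, -3]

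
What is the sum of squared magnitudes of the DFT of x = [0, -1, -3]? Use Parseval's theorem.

Parseval: Σ|x[n]|² = (1/N)Σ|X[k]|², so Σ|X[k]|² = N·Σ|x[n]|² = 3·10.0000

Σ|X[k]|² = N·Σ|x[n]|² = 3·10.0000 = 30.0000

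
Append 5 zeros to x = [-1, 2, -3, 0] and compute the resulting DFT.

Original 4-point DFT: [-2, 2-2i, -6, 2+2i]
Zero-padded 9-point DFT provides frequency interpolation.

DFT_9([x, 0, ...]) = [-2, 0.0111+1.6688i, 2.1664-0.9436i, -0.5000-4.3301i, -5.1775-2.6124i, -5.1775+2.6124i, -0.5000+4.3301i, 2.1664+0.9436i, 0.0111-1.6688i]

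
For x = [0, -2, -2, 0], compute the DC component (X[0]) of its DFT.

X[0] = Σ(n=0 to 3) x[n] · ω_4^0 = Σ x[n]
= (0) + (-2) + (-2) + (0)

X[0] = -4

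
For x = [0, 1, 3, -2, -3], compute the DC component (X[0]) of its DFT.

X[0] = Σ(n=0 to 4) x[n] · ω_5^0 = Σ x[n]
= (0) + (1) + (3) + (-2) + (-3)

X[0] = -1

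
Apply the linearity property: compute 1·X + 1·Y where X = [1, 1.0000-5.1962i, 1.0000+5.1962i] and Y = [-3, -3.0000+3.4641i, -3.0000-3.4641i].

By linearity: DFT(1x + 1y) = 1·DFT(x) + 1·DFT(y)
= 1·[1, 1.0000-5.1962i, 1.0000+5.1962i] + 1·[-3, -3.0000+3.4641i, -3.0000-3.4641i]

Computing element-wise:
Z[0] = 1·(1) + 1·(-3) = -2
Z[1] = 1·(1.0000-5.1962i) + 1·(-3.0000+3.4641i) = -2.0000-1.7321i
Z[2] = 1·(1.0000+5.1962i) + 1·(-3.0000-3.4641i) = -2.0000+1.7321i

DFT(1x + 1y) = 1·X + 1·Y = [-2, -2.0000-1.7321i, -2.0000+1.7321i]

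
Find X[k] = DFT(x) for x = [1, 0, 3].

X[k] = Σ(n=0 to 2) x[n] · ω_3^(nk)
where ω_3 = e^(-2πi/3)

Computing each X[k]:
X[0] = 4
X[1] = -0.5000+2.5981i
X[2] = -0.5000-2.5981i

X = [4, -0.5000+2.5981i, -0.5000-2.5981i]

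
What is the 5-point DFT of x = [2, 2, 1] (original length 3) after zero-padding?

Original 3-point DFT: [5, 0.5000-0.8660i, 0.5000+0.8660i]
Zero-padded 5-point DFT provides frequency interpolation.

DFT_5([x, 0, ...]) = [5, 1.8090-2.4899i, 0.6910-0.2245i, 0.6910+0.2245i, 1.8090+2.4899i]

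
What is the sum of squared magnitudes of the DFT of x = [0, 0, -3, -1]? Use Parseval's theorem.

Parseval: Σ|x[n]|² = (1/N)Σ|X[k]|², so Σ|X[k]|² = N·Σ|x[n]|² = 4·10.0000

Σ|X[k]|² = N·Σ|x[n]|² = 4·10.0000 = 40.0000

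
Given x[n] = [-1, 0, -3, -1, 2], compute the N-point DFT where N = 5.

X[k] = Σ(n=0 to 4) x[n] · ω_5^(nk)
where ω_5 = e^(-2πi/5)

Computing each X[k]:
X[0] = -3
X[1] = 2.8541+3.0777i
X[2] = -3.8541-0.7265i
X[3] = -3.8541+0.7265i
X[4] = 2.8541-3.0777i

X = [-3, 2.8541+3.0777i, -3.8541-0.7265i, -3.8541+0.7265i, 2.8541-3.0777i]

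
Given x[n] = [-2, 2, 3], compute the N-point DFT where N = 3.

X[k] = Σ(n=0 to 2) x[n] · ω_3^(nk)
where ω_3 = e^(-2πi/3)

Computing each X[k]:
X[0] = 3
X[1] = -4.5000+0.8660i
X[2] = -4.5000-0.8660i

X = [3, -4.5000+0.8660i, -4.5000-0.8660i]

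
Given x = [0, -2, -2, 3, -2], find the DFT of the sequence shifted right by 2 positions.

Time shift by 2: X_shifted[k] = ω_5^(2k) · X[k]
Shifted x = [3, -2, 0, -2, -2]

DFT(x[n-2]) = [-3, 3.3820-1.1756i, 5.6180+1.9021i, 5.6180-1.9021i, 3.3820+1.1756i]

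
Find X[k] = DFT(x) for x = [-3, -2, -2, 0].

X[k] = Σ(n=0 to 3) x[n] · ω_4^(nk)
where ω_4 = e^(-2πi/4)

Computing each X[k]:
X[0] = -7
X[1] = -1+2i
X[2] = -3
X[3] = -1-2i

X = [-7, -1+2i, -3, -1-2i]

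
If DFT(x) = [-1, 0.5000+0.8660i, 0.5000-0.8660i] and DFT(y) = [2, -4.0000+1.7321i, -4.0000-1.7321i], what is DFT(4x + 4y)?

By linearity: DFT(4x + 4y) = 4·DFT(x) + 4·DFT(y)
= 4·[-1, 0.5000+0.8660i, 0.5000-0.8660i] + 4·[2, -4.0000+1.7321i, -4.0000-1.7321i]

Computing element-wise:
Z[0] = 4·(-1) + 4·(2) = 4
Z[1] = 4·(0.5000+0.8660i) + 4·(-4.0000+1.7321i) = -14.0000+10.3924i
Z[2] = 4·(0.5000-0.8660i) + 4·(-4.0000-1.7321i) = -14.0000-10.3924i

DFT(4x + 4y) = 4·X + 4·Y = [4, -14.0000+10.3924i, -14.0000-10.3924i]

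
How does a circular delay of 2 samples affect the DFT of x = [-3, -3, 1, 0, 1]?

Time shift by 2: X_shifted[k] = ω_5^(2k) · X[k]
Shifted x = [0, 1, -3, -3, 1]

DFT(x[n-2]) = [-4, 5.4721, -3.4721, -3.4721, 5.4721]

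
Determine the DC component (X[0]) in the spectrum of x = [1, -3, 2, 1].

X[0] = Σ(n=0 to 3) x[n] · ω_4^0 = Σ x[n]
= (1) + (-3) + (2) + (1)

X[0] = 1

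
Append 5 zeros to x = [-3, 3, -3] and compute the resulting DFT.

Original 3-point DFT: [-3, -3.0000-5.1962i, -3.0000+5.1962i]
Zero-padded 8-point DFT provides frequency interpolation.

DFT_8([x, 0, ...]) = [-3, -0.8787+0.8787i, -3i, -5.1213-5.1213i, -9, -5.1213+5.1213i, 3i, -0.8787-0.8787i]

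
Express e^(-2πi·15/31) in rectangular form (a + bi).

ω_31^15 = e^(-2πi·15/31)
= cos(-2π·15/31) + i·sin(-2π·15/31)
= cos(-30π/31) + i·sin(-30π/31)

ω_31^15 = cos(-30π/31) + i·sin(-30π/31) = -0.9949-0.1012i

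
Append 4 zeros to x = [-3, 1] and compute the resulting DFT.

Original 2-point DFT: [-2, -4]
Zero-padded 6-point DFT provides frequency interpolation.

DFT_6([x, 0, ...]) = [-2, -2.5000-0.8660i, -3.5000-0.8660i, -4, -3.5000+0.8660i, -2.5000+0.8660i]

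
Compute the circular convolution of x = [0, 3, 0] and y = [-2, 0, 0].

(x ⊛ y)[n] = Σ(m=0 to 2) x[m] · y[(n-m) mod 3]

Computing each output sample:
(x ⊛ y)[0] = 0
(x ⊛ y)[1] = -6
(x ⊛ y)[2] = 0

x ⊛ y = [0, -6, 0]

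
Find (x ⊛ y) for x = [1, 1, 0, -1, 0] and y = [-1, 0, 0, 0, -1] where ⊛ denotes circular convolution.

(x ⊛ y)[n] = Σ(m=0 to 4) x[m] · y[(n-m) mod 5]

Computing each output sample:
(x ⊛ y)[0] = -2
(x ⊛ y)[1] = -1
(x ⊛ y)[2] = 1
(x ⊛ y)[3] = 1
(x ⊛ y)[4] = -1

x ⊛ y = [-2, -1, 1, 1, -1]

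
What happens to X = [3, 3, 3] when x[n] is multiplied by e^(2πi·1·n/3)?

Modulation property: DFT(ω_3^(-1n)·x[n]) = X[(k-1) mod 3], so circularly shift X by 1 positions.

X[k-1] = [3, 3, 3]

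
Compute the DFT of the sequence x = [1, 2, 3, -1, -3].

X[k] = Σ(n=0 to 4) x[n] · ω_5^(nk)
where ω_5 = e^(-2πi/5)

Computing each X[k]:
X[0] = 2
X[1] = -0.9271-7.1064i
X[2] = 2.4271+0.8653i
X[3] = 2.4271-0.8653i
X[4] = -0.9271+7.1064i

X = [2, -0.9271-7.1064i, 2.4271+0.8653i, 2.4271-0.8653i, -0.9271+7.1064i]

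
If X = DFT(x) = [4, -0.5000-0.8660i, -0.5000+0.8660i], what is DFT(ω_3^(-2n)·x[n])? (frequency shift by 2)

Modulation property: DFT(ω_3^(-2n)·x[n]) = X[(k-2) mod 3], so circularly shift X by 2 positions.

X[k-2] = [-0.5000-0.8660i, -0.5000+0.8660i, 4]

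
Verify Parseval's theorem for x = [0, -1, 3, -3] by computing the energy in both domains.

Time domain:
Σ|x[n]|² = |0|² + |-1|² + |3|² + |-3|² = 19.0000

Frequency domain:
(1/4)Σ|X[k]|² = (1/4)(|-1|² + |-3-2i|² + |7|² + |-3+2i|²) = (1/4)·76.0000 = 19.0000

Both sides agree, confirming Parseval's theorem.

Σ|x[n]|² = (1/N)Σ|X[k]|² = 19.0000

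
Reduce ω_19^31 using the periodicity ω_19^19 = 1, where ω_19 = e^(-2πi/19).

Since ω_19^19 = 1, powers reduce modulo 19.
31 mod 19 = 12
So ω_19^31 = ω_19^12 = e^(-2πi·12/19)

ω_19^31 = ω_19^12 = -0.6773+0.7357i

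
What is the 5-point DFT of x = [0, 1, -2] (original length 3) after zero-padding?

Original 3-point DFT: [-1, 0.5000-2.5981i, 0.5000+2.5981i]
Zero-padded 5-point DFT provides frequency interpolation.

DFT_5([x, 0, ...]) = [-1, 1.9271+0.2245i, -1.4271-2.4899i, -1.4271+2.4899i, 1.9271-0.2245i]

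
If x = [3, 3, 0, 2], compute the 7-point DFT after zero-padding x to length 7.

Original 4-point DFT: [8, 3-1i, -2, 3+1i]
Zero-padded 7-point DFT provides frequency interpolation.

DFT_7([x, 0, ...]) = [8, 3.0685-3.2133i, 3.5794-1.3611i, -0.1479-3.2515i, -0.1479+3.2515i, 3.5794+1.3611i, 3.0685+3.2133i]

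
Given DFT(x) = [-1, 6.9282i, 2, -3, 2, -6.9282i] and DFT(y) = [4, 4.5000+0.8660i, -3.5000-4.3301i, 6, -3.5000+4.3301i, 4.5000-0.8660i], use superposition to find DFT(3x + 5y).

By linearity: DFT(3x + 5y) = 3·DFT(x) + 5·DFT(y)
= 3·[-1, 6.9282i, 2, -3, 2, -6.9282i] + 5·[4, 4.5000+0.8660i, -3.5000-4.3301i, 6, -3.5000+4.3301i, 4.5000-0.8660i]

Computing element-wise:
Z[0] = 3·(-1) + 5·(4) = 17
Z[1] = 3·(6.9282i) + 5·(4.5000+0.8660i) = 22.5000+25.1146i
Z[2] = 3·(2) + 5·(-3.5000-4.3301i) = -11.5000-21.6505i
Z[3] = 3·(-3) + 5·(6) = 21
Z[4] = 3·(2) + 5·(-3.5000+4.3301i) = -11.5000+21.6505i
Z[5] = 3·(-6.9282i) + 5·(4.5000-0.8660i) = 22.5000-25.1146i

DFT(3x + 5y) = 3·X + 5·Y = [17, 22.5000+25.1146i, -11.5000-21.6505i, 21, -11.5000+21.6505i, 22.5000-25.1146i]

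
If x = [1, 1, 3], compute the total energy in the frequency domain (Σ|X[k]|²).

Parseval: Σ|x[n]|² = (1/N)Σ|X[k]|², so Σ|X[k]|² = N·Σ|x[n]|² = 3·11.0000

Σ|X[k]|² = N·Σ|x[n]|² = 3·11.0000 = 33.0000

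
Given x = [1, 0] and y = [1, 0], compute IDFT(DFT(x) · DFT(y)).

(x ⊛ y)[n] = Σ(m=0 to 1) x[m] · y[(n-m) mod 2]

Computing each output sample:
(x ⊛ y)[0] = 1
(x ⊛ y)[1] = 0

x ⊛ y = [1, 0]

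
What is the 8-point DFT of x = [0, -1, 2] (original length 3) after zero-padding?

Original 3-point DFT: [1, -0.5000+2.5981i, -0.5000-2.5981i]
Zero-padded 8-point DFT provides frequency interpolation.

DFT_8([x, 0, ...]) = [1, -0.7071-1.2929i, -2+1i, 0.7071+2.7071i, 3, 0.7071-2.7071i, -2-1i, -0.7071+1.2929i]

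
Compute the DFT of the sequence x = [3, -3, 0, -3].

X[k] = Σ(n=0 to 3) x[n] · ω_4^(nk)
where ω_4 = e^(-2πi/4)

Computing each X[k]:
X[0] = -3
X[1] = 3
X[2] = 9
X[3] = 3

X = [-3, 3, 9, 3]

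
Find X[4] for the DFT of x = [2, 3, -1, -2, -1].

X[4] = Σ(n=0 to 4) x[n] · ω_5^(4n) where ω_5 = e^(-2πi/5)
= (2)·ω_5^0 + (3)·ω_5^4 + (-1)·ω_5^8 + (-2)·ω_5^12 + (-1)·ω_5^16

X[4] = 5.0451+4.3920i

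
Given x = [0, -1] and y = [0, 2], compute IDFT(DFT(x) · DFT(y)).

(x ⊛ y)[n] = Σ(m=0 to 1) x[m] · y[(n-m) mod 2]

Computing each output sample:
(x ⊛ y)[0] = -2
(x ⊛ y)[1] = 0

x ⊛ y = [-2, 0]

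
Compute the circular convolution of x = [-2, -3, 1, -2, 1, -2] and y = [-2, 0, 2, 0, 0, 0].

(x ⊛ y)[n] = Σ(m=0 to 5) x[m] · y[(n-m) mod 6]

Computing each output sample:
(x ⊛ y)[0] = 6
(x ⊛ y)[1] = 2
(x ⊛ y)[2] = -6
(x ⊛ y)[3] = -2
(x ⊛ y)[4] = 0
(x ⊛ y)[5] = 0

x ⊛ y = [6, 2, -6, -2, 0, 0]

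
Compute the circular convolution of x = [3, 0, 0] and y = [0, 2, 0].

(x ⊛ y)[n] = Σ(m=0 to 2) x[m] · y[(n-m) mod 3]

Computing each output sample:
(x ⊛ y)[0] = 0
(x ⊛ y)[1] = 6
(x ⊛ y)[2] = 0

x ⊛ y = [0, 6, 0]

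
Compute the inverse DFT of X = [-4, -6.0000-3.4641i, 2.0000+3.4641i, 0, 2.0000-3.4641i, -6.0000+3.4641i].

x[n] = (1/6) Σ(k=0 to 5) X[k] · e^(2πikn/6)

Computing each x[n]:
x[0] = -2
x[1] = -2
x[2] = 2
x[3] = 2
x[4] = -2
x[5] = -2

x = [-2, -2, 2, 2, -2, -2]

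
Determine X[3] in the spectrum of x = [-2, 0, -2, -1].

X[3] = Σ(n=0 to 3) x[n] · ω_4^(3n) where ω_4 = e^(-2πi/4)
= (-2)·ω_4^0 + (0)·ω_4^3 + (-2)·ω_4^6 + (-1)·ω_4^9

X[3] = 1i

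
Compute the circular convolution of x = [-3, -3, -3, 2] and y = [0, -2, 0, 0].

(x ⊛ y)[n] = Σ(m=0 to 3) x[m] · y[(n-m) mod 4]

Computing each output sample:
(x ⊛ y)[0] = -4
(x ⊛ y)[1] = 6
(x ⊛ y)[2] = 6
(x ⊛ y)[3] = 6

x ⊛ y = [-4, 6, 6, 6]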